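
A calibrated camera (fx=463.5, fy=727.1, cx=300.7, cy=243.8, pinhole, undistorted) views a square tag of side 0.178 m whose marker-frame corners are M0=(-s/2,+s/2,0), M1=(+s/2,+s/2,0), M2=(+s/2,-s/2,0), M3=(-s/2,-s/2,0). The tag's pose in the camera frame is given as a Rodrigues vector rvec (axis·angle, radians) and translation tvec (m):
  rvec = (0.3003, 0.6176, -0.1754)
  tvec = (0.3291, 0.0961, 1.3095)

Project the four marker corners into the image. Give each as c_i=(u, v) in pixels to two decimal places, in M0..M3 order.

Intrinsics K: fx=463.5, fy=727.1, cx=300.7, cy=243.8
Marker side s = 0.178 m; corners in marker frame (Z=0):
  M0 = (-0.0890, +0.0890, 0)
  M1 = (+0.0890, +0.0890, 0)
  M2 = (+0.0890, -0.0890, 0)
  M3 = (-0.0890, -0.0890, 0)
rvec = (0.3003, 0.6176, -0.1754), |rvec| = θ = 0.70878 rad = 40.610°
Rodrigues: sinθ=0.65091, 1−cosθ=0.24085; R = I + sinθ·[k]× + (1−cosθ)·[k]×²:
    [+0.80239 +0.24999 +0.54192]
    [-0.07216 +0.94202 -0.32771]
    [-0.59242 +0.22385 +0.77390]
t = (0.3291, 0.0961, 1.3095) m
M0: Pc = R·M0+t = (+0.27994, +0.18636, +1.38215); u = 463.5·(+0.27994)/1.38215 + 300.7 = 394.5762, v = 727.1·(+0.18636)/1.38215 + 243.8 = 341.8386
M1: Pc = R·M1+t = (+0.42276, +0.17352, +1.27670); u = 463.5·(+0.42276)/1.27670 + 300.7 = 454.1822, v = 727.1·(+0.17352)/1.27670 + 243.8 = 342.6208
M2: Pc = R·M2+t = (+0.37826, +0.00584, +1.23685); u = 463.5·(+0.37826)/1.23685 + 300.7 = 442.4510, v = 727.1·(+0.00584)/1.23685 + 243.8 = 247.2319
M3: Pc = R·M3+t = (+0.23544, +0.01868, +1.34230); u = 463.5·(+0.23544)/1.34230 + 300.7 = 381.9972, v = 727.1·(+0.01868)/1.34230 + 243.8 = 253.9202

c0=(394.58, 341.84) c1=(454.18, 342.62) c2=(442.45, 247.23) c3=(382.00, 253.92)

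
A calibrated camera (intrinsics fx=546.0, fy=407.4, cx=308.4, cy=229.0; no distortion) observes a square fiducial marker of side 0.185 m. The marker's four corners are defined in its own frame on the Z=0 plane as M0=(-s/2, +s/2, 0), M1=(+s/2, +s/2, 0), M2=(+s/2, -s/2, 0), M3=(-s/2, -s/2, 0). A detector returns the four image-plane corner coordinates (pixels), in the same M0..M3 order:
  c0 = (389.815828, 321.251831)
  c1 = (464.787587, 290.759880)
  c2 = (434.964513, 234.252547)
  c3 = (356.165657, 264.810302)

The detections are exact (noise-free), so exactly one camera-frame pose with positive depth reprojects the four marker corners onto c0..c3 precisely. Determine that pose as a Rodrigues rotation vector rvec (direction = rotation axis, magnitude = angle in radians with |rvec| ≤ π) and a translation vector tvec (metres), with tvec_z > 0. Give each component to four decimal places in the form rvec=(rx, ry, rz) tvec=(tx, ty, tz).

Intrinsics K: fx=546.0, fy=407.4, cx=308.4, cy=229.0
Marker side s = 0.185 m; corners in marker frame (Z=0):
  M0 = (-0.0925, +0.0925, 0)
  M1 = (+0.0925, +0.0925, 0)
  M2 = (+0.0925, -0.0925, 0)
  M3 = (-0.0925, -0.0925, 0)
Detected image corners:
  c0 = (389.815828, 321.251831) px
  c1 = (464.787587, 290.759880) px
  c2 = (434.964513, 234.252547) px
  c3 = (356.165657, 264.810302) px
Planar DLT: solve 8×8 A·h = b for H (H[2,2]=1):
  H  [+462.18550 +262.82331 +412.16391]
  H  [-133.39856 +366.96383 +278.18818]
  H  [+0.11375 +0.22211 +1.00000]
B = K⁻¹H; ‖b₁‖=0.882054, ‖b₂‖=0.882054; λ = 2/(‖b₁‖+‖b₂‖) = 1.133717, sign → tz>0 ⇒ λ=+1.133717
r₁ = λ·B[:,0] = (+0.88684,-0.44371,+0.12896); r₂ = λ·B[:,1] = (+0.40350,+0.87965,+0.25181)
r₃ = r₁×r₂ = (-0.22517,-0.17128,+0.95915); SVD([r₁ r₂ r₃]) → R = UVᵀ:
  R  [+0.88684 +0.40350 -0.22517]
  R  [-0.44371 +0.87965 -0.17128]
  R  [+0.12896 +0.25181 +0.95915]
t = (+0.21546, +0.13688, +1.13372) m
tr R = 2.725636; θ = arccos((tr R − 1)/2) = 0.529978 rad = 30.366°
axis k = ((R−Rᵀ)₃₂, (R−Rᵀ)₁₃, (R−Rᵀ)₂₁) / (2 sinθ) = (+0.418470, -0.350274, -0.837969)
rvec = θ·k = (+0.221780, -0.185637, -0.444105)

rvec=(0.2218, -0.1856, -0.4441) tvec=(0.2155, 0.1369, 1.1337)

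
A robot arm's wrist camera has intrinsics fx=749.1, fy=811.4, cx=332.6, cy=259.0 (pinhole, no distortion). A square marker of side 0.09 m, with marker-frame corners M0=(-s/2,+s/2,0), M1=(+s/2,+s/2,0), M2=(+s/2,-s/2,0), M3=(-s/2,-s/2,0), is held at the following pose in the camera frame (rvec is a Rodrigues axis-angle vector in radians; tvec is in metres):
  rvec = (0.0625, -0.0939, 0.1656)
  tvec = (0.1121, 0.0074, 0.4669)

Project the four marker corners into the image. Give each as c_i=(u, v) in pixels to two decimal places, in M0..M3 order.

c0=(429.89, 336.54) c1=(567.80, 359.99) c2=(594.32, 207.73) c3=(455.46, 181.10)

Intrinsics K: fx=749.1, fy=811.4, cx=332.6, cy=259.0
Marker side s = 0.09 m; corners in marker frame (Z=0):
  M0 = (-0.0450, +0.0450, 0)
  M1 = (+0.0450, +0.0450, 0)
  M2 = (+0.0450, -0.0450, 0)
  M3 = (-0.0450, -0.0450, 0)
rvec = (0.0625, -0.0939, 0.1656), |rvec| = θ = 0.20037 rad = 11.480°
Rodrigues: sinθ=0.19903, 1−cosθ=0.02001; R = I + sinθ·[k]× + (1−cosθ)·[k]×²:
    [+0.98194 -0.16742 -0.08812]
    [+0.16157 +0.98439 -0.06983]
    [+0.09843 +0.05433 +0.99366]
t = (0.1121, 0.0074, 0.4669) m
M0: Pc = R·M0+t = (+0.06038, +0.04443, +0.46492); u = 749.1·(+0.06038)/0.46492 + 332.6 = 429.8860, v = 811.4·(+0.04443)/0.46492 + 259.0 = 336.5365
M1: Pc = R·M1+t = (+0.14875, +0.05897, +0.47377); u = 749.1·(+0.14875)/0.47377 + 332.6 = 567.7989, v = 811.4·(+0.05897)/0.47377 + 259.0 = 359.9905
M2: Pc = R·M2+t = (+0.16382, -0.02963, +0.46888); u = 749.1·(+0.16382)/0.46888 + 332.6 = 594.3243, v = 811.4·(-0.02963)/0.46888 + 259.0 = 207.7311
M3: Pc = R·M3+t = (+0.07545, -0.04417, +0.46003); u = 749.1·(+0.07545)/0.46003 + 332.6 = 455.4562, v = 811.4·(-0.04417)/0.46003 + 259.0 = 181.0957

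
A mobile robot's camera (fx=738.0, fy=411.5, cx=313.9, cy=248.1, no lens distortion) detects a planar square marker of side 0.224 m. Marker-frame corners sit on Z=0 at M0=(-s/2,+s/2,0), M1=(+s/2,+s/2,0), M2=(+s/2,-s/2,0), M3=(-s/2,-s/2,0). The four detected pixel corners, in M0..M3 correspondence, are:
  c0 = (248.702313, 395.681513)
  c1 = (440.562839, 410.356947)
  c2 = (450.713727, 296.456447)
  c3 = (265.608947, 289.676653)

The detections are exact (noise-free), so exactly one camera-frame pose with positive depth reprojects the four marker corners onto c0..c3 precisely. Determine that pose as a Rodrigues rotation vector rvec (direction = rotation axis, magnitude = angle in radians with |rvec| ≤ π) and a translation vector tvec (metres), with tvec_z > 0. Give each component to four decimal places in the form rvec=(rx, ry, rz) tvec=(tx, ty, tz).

Intrinsics K: fx=738.0, fy=411.5, cx=313.9, cy=248.1
Marker side s = 0.224 m; corners in marker frame (Z=0):
  M0 = (-0.1120, +0.1120, 0)
  M1 = (+0.1120, +0.1120, 0)
  M2 = (+0.1120, -0.1120, 0)
  M3 = (-0.1120, -0.1120, 0)
Detected image corners:
  c0 = (248.702313, 395.681513) px
  c1 = (440.562839, 410.356947) px
  c2 = (450.713727, 296.456447) px
  c3 = (265.608947, 289.676653) px
Planar DLT: solve 8×8 A·h = b for H (H[2,2]=1):
  H  [+734.71454 -124.77410 +348.33811]
  H  [-57.87077 +427.00563 +346.74186]
  H  [-0.30285 -0.18175 +1.00000]
B = K⁻¹H; ‖b₁‖=1.165187, ‖b₂‖=1.165187; λ = 2/(‖b₁‖+‖b₂‖) = 0.858231, sign → tz>0 ⇒ λ=+0.858231
r₁ = λ·B[:,0] = (+0.96496,+0.03601,-0.25991); r₂ = λ·B[:,1] = (-0.07876,+0.98461,-0.15598)
r₃ = r₁×r₂ = (+0.25030,+0.17099,+0.95295); SVD([r₁ r₂ r₃]) → R = UVᵀ:
  R  [+0.96496 -0.07876 +0.25030]
  R  [+0.03601 +0.98461 +0.17099]
  R  [-0.25991 -0.15598 +0.95295]
t = (+0.04005, +0.20573, +0.85823) m
tr R = 2.902527; θ = arccos((tr R − 1)/2) = 0.313489 rad = 17.962°
axis k = ((R−Rᵀ)₃₂, (R−Rᵀ)₁₃, (R−Rᵀ)₂₁) / (2 sinθ) = (-0.530143, +0.827239, +0.186076)
rvec = θ·k = (-0.166194, +0.259330, +0.058333)

rvec=(-0.1662, 0.2593, 0.0583) tvec=(0.0400, 0.2057, 0.8582)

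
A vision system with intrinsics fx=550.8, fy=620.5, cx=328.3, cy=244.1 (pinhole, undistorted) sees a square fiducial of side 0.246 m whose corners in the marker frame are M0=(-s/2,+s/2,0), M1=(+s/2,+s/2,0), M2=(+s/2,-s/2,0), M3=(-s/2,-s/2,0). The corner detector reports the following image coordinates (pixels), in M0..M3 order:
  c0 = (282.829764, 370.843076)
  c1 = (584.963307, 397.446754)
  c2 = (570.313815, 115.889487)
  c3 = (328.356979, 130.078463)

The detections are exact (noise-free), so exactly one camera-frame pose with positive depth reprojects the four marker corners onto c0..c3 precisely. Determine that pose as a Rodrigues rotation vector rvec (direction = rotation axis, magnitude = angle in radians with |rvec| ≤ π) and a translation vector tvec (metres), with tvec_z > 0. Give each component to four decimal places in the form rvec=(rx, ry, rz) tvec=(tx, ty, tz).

rvec=(-0.5241, 0.3092, 0.0924) tvec=(0.0965, -0.0048, 0.5116)

Intrinsics K: fx=550.8, fy=620.5, cx=328.3, cy=244.1
Marker side s = 0.246 m; corners in marker frame (Z=0):
  M0 = (-0.1230, +0.1230, 0)
  M1 = (+0.1230, +0.1230, 0)
  M2 = (+0.1230, -0.1230, 0)
  M3 = (-0.1230, -0.1230, 0)
Detected image corners:
  c0 = (282.829764, 370.843076) px
  c1 = (584.963307, 397.446754) px
  c2 = (570.313815, 115.889487) px
  c3 = (328.356979, 130.078463) px
Planar DLT: solve 8×8 A·h = b for H (H[2,2]=1):
  H  [+821.22386 -484.43216 +432.25097]
  H  [-139.66319 +818.56038 +238.32973]
  H  [-0.61275 -0.93397 +1.00000]
B = K⁻¹H; ‖b₁‖=1.954779, ‖b₂‖=1.954779; λ = 2/(‖b₁‖+‖b₂‖) = 0.511567, sign → tz>0 ⇒ λ=+0.511567
r₁ = λ·B[:,0] = (+0.94957,+0.00817,-0.31346); r₂ = λ·B[:,1] = (-0.16515,+0.86281,-0.47779)
r₃ = r₁×r₂ = (+0.26656,+0.50546,+0.82065); SVD([r₁ r₂ r₃]) → R = UVᵀ:
  R  [+0.94957 -0.16515 +0.26656]
  R  [+0.00817 +0.86281 +0.50546]
  R  [-0.31346 -0.47779 +0.82065]
t = (+0.09655, -0.00476, +0.51157) m
tr R = 2.633026; θ = arccos((tr R − 1)/2) = 0.615451 rad = 35.263°
axis k = ((R−Rᵀ)₃₂, (R−Rᵀ)₁₃, (R−Rᵀ)₂₁) / (2 sinθ) = (-0.851547, +0.502332, +0.150101)
rvec = θ·k = (-0.524086, +0.309160, +0.092380)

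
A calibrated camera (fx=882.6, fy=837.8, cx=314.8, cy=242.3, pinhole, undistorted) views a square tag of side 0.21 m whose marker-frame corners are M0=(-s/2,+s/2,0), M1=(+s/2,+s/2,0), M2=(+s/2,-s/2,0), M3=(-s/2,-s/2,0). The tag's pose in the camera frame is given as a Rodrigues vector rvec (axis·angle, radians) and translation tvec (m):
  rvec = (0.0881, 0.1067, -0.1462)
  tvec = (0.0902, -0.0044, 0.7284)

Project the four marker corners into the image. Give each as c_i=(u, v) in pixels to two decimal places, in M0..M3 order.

c0=(317.93, 369.70) c1=(569.52, 339.74) c2=(536.31, 97.23) c3=(280.04, 135.70)

Intrinsics K: fx=882.6, fy=837.8, cx=314.8, cy=242.3
Marker side s = 0.21 m; corners in marker frame (Z=0):
  M0 = (-0.1050, +0.1050, 0)
  M1 = (+0.1050, +0.1050, 0)
  M2 = (+0.1050, -0.1050, 0)
  M3 = (-0.1050, -0.1050, 0)
rvec = (0.0881, 0.1067, -0.1462), |rvec| = θ = 0.20130 rad = 11.534°
Rodrigues: sinθ=0.19994, 1−cosθ=0.02019; R = I + sinθ·[k]× + (1−cosθ)·[k]×²:
    [+0.98368 +0.14990 +0.09956]
    [-0.14053 +0.98548 -0.09528]
    [-0.11240 +0.07973 +0.99046]
t = (0.0902, -0.0044, 0.7284) m
M0: Pc = R·M0+t = (+0.00265, +0.11383, +0.74857); u = 882.6·(+0.00265)/0.74857 + 314.8 = 317.9285, v = 837.8·(+0.11383)/0.74857 + 242.3 = 369.6993
M1: Pc = R·M1+t = (+0.20923, +0.08432, +0.72497); u = 882.6·(+0.20923)/0.72497 + 314.8 = 569.5171, v = 837.8·(+0.08432)/0.72497 + 242.3 = 339.7429
M2: Pc = R·M2+t = (+0.17775, -0.12263, +0.70823); u = 882.6·(+0.17775)/0.70823 + 314.8 = 536.3099, v = 837.8·(-0.12263)/0.70823 + 242.3 = 97.2327
M3: Pc = R·M3+t = (-0.02883, -0.09312, +0.73183); u = 882.6·(-0.02883)/0.73183 + 314.8 = 280.0361, v = 837.8·(-0.09312)/0.73183 + 242.3 = 135.6963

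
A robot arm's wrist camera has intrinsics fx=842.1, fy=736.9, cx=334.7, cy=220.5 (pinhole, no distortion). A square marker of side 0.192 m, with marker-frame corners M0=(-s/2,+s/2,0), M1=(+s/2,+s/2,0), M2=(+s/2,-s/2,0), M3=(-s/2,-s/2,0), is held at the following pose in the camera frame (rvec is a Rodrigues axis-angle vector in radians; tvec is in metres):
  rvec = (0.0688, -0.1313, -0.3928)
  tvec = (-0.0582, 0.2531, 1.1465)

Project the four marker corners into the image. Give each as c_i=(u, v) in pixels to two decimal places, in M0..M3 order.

c0=(253.83, 464.30) c1=(382.26, 412.91) c2=(329.94, 302.35) c3=(198.47, 352.39)

Intrinsics K: fx=842.1, fy=736.9, cx=334.7, cy=220.5
Marker side s = 0.192 m; corners in marker frame (Z=0):
  M0 = (-0.0960, +0.0960, 0)
  M1 = (+0.0960, +0.0960, 0)
  M2 = (+0.0960, -0.0960, 0)
  M3 = (-0.0960, -0.0960, 0)
rvec = (0.0688, -0.1313, -0.3928), |rvec| = θ = 0.41984 rad = 24.055°
Rodrigues: sinθ=0.40761, 1−cosθ=0.08685; R = I + sinθ·[k]× + (1−cosθ)·[k]×²:
    [+0.91549 +0.37691 -0.14079]
    [-0.38581 +0.92165 -0.04139]
    [+0.11416 +0.09221 +0.98917]
t = (-0.0582, 0.2531, 1.1465) m
M0: Pc = R·M0+t = (-0.10990, +0.37862, +1.14439); u = 842.1·(-0.10990)/1.14439 + 334.7 = 253.8278, v = 736.9·(+0.37862)/1.14439 + 220.5 = 464.2995
M1: Pc = R·M1+t = (+0.06587, +0.30454, +1.16631); u = 842.1·(+0.06587)/1.16631 + 334.7 = 382.2596, v = 736.9·(+0.30454)/1.16631 + 220.5 = 412.9149
M2: Pc = R·M2+t = (-0.00650, +0.12758, +1.14861); u = 842.1·(-0.00650)/1.14861 + 334.7 = 329.9369, v = 736.9·(+0.12758)/1.14861 + 220.5 = 302.3525
M3: Pc = R·M3+t = (-0.18227, +0.20166, +1.12669); u = 842.1·(-0.18227)/1.12669 + 334.7 = 198.4692, v = 736.9·(+0.20166)/1.12669 + 220.5 = 352.3937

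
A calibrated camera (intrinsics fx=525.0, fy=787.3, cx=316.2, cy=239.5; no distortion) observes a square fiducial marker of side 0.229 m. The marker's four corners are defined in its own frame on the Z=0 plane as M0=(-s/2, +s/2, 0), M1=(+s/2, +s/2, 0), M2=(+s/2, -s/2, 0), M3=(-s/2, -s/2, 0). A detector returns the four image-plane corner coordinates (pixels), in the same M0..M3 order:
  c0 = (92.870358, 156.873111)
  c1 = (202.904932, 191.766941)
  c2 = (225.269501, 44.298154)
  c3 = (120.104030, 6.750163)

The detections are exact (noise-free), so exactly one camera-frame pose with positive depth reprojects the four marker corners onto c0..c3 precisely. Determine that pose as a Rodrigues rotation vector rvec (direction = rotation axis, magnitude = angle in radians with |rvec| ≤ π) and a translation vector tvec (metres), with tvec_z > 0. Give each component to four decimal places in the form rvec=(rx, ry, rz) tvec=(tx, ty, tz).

Intrinsics K: fx=525.0, fy=787.3, cx=316.2, cy=239.5
Marker side s = 0.229 m; corners in marker frame (Z=0):
  M0 = (-0.1145, +0.1145, 0)
  M1 = (+0.1145, +0.1145, 0)
  M2 = (+0.1145, -0.1145, 0)
  M3 = (-0.1145, -0.1145, 0)
Detected image corners:
  c0 = (92.870358, 156.873111) px
  c1 = (202.904932, 191.766941) px
  c2 = (225.269501, 44.298154) px
  c3 = (120.104030, 6.750163) px
Planar DLT: solve 8×8 A·h = b for H (H[2,2]=1):
  H  [+488.78474 -135.41436 +161.26364]
  H  [+170.20378 +632.68669 +98.72039]
  H  [+0.11930 -0.17011 +1.00000]
B = K⁻¹H; ‖b₁‖=0.885866, ‖b₂‖=0.885866; λ = 2/(‖b₁‖+‖b₂‖) = 1.128839, sign → tz>0 ⇒ λ=+1.128839
r₁ = λ·B[:,0] = (+0.96986,+0.20307,+0.13467); r₂ = λ·B[:,1] = (-0.17551,+0.96557,-0.19203)
r₃ = r₁×r₂ = (-0.16903,+0.16260,+0.97211); SVD([r₁ r₂ r₃]) → R = UVᵀ:
  R  [+0.96986 -0.17551 -0.16903]
  R  [+0.20307 +0.96557 +0.16260]
  R  [+0.13467 -0.19203 +0.97211]
t = (-0.33314, -0.20185, +1.12884) m
tr R = 2.907532; θ = arccos((tr R − 1)/2) = 0.305270 rad = 17.491°
axis k = ((R−Rᵀ)₃₂, (R−Rᵀ)₁₃, (R−Rᵀ)₂₁) / (2 sinθ) = (-0.589967, -0.505249, +0.629812)
rvec = θ·k = (-0.180099, -0.154237, +0.192262)

rvec=(-0.1801, -0.1542, 0.1923) tvec=(-0.3331, -0.2019, 1.1288)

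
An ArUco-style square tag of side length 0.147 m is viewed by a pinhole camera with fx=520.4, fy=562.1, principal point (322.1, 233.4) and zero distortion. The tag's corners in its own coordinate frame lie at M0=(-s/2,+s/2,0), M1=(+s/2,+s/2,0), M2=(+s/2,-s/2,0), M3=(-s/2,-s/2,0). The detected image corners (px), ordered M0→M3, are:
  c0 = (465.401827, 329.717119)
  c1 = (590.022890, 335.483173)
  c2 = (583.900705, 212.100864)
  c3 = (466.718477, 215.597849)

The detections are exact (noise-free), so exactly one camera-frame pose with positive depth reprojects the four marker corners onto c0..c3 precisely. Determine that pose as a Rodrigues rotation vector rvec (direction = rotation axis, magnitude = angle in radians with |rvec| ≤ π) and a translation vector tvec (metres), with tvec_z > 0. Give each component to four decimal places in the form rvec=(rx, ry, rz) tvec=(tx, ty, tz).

rvec=(-0.2952, 0.3664, 0.0373) tvec=(0.2641, 0.0460, 0.6803)

Intrinsics K: fx=520.4, fy=562.1, cx=322.1, cy=233.4
Marker side s = 0.147 m; corners in marker frame (Z=0):
  M0 = (-0.0735, +0.0735, 0)
  M1 = (+0.0735, +0.0735, 0)
  M2 = (+0.0735, -0.0735, 0)
  M3 = (-0.0735, -0.0735, 0)
Detected image corners:
  c0 = (465.401827, 329.717119) px
  c1 = (590.022890, 335.483173) px
  c2 = (583.900705, 212.100864) px
  c3 = (466.718477, 215.597849) px
Planar DLT: solve 8×8 A·h = b for H (H[2,2]=1):
  H  [+544.36646 -199.49779 +524.13456]
  H  [-137.14572 +695.10856 +271.42185]
  H  [-0.52674 -0.40809 +1.00000]
B = K⁻¹H; ‖b₁‖=1.469930, ‖b₂‖=1.469930; λ = 2/(‖b₁‖+‖b₂‖) = 0.680305, sign → tz>0 ⇒ λ=+0.680305
r₁ = λ·B[:,0] = (+0.93343,-0.01719,-0.35834); r₂ = λ·B[:,1] = (-0.08896,+0.95656,-0.27763)
r₃ = r₁×r₂ = (+0.34755,+0.29102,+0.89136); SVD([r₁ r₂ r₃]) → R = UVᵀ:
  R  [+0.93343 -0.08896 +0.34755]
  R  [-0.01719 +0.95656 +0.29102]
  R  [-0.35834 -0.27763 +0.89136]
t = (+0.26411, +0.04602, +0.68030) m
tr R = 2.781348; θ = arccos((tr R − 1)/2) = 0.471971 rad = 27.042°
axis k = ((R−Rᵀ)₃₂, (R−Rᵀ)₁₃, (R−Rᵀ)₂₁) / (2 sinθ) = (-0.625379, +0.776319, +0.078931)
rvec = θ·k = (-0.295161, +0.366400, +0.037253)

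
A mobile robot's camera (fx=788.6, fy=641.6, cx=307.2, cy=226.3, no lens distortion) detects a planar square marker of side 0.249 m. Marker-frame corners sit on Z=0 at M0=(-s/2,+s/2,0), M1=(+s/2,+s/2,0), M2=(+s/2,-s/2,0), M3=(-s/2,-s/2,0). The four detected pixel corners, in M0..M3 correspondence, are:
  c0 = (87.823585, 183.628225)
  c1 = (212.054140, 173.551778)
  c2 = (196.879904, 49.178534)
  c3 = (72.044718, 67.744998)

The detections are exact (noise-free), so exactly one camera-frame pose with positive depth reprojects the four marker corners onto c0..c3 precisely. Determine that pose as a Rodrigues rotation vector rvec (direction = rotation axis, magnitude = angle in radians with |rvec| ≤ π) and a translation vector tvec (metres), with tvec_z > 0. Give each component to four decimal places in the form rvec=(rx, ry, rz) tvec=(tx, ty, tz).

Intrinsics K: fx=788.6, fy=641.6, cx=307.2, cy=226.3
Marker side s = 0.249 m; corners in marker frame (Z=0):
  M0 = (-0.1245, +0.1245, 0)
  M1 = (+0.1245, +0.1245, 0)
  M2 = (+0.1245, -0.1245, 0)
  M3 = (-0.1245, -0.1245, 0)
Detected image corners:
  c0 = (87.823585, 183.628225) px
  c1 = (212.054140, 173.551778) px
  c2 = (196.879904, 49.178534) px
  c3 = (72.044718, 67.744998) px
Planar DLT: solve 8×8 A·h = b for H (H[2,2]=1):
  H  [+460.67752 +69.87176 +140.10214]
  H  [-90.28032 +488.25114 +119.17680]
  H  [-0.27740 +0.05397 +1.00000]
B = K⁻¹H; ‖b₁‖=0.746977, ‖b₂‖=0.746977; λ = 2/(‖b₁‖+‖b₂‖) = 1.338730, sign → tz>0 ⇒ λ=+1.338730
r₁ = λ·B[:,0] = (+0.92671,-0.05739,-0.37136); r₂ = λ·B[:,1] = (+0.09047,+0.99327,+0.07226)
r₃ = r₁×r₂ = (+0.36472,-0.10056,+0.92567); SVD([r₁ r₂ r₃]) → R = UVᵀ:
  R  [+0.92671 +0.09047 +0.36472]
  R  [-0.05739 +0.99327 -0.10056]
  R  [-0.37136 +0.07226 +0.92567]
t = (-0.28367, -0.22352, +1.33873) m
tr R = 2.845659; θ = arccos((tr R − 1)/2) = 0.395433 rad = 22.657°
axis k = ((R−Rᵀ)₃₂, (R−Rᵀ)₁₃, (R−Rᵀ)₂₁) / (2 sinθ) = (+0.224309, +0.955433, -0.191919)
rvec = θ·k = (+0.088699, +0.377810, -0.075891)

rvec=(0.0887, 0.3778, -0.0759) tvec=(-0.2837, -0.2235, 1.3387)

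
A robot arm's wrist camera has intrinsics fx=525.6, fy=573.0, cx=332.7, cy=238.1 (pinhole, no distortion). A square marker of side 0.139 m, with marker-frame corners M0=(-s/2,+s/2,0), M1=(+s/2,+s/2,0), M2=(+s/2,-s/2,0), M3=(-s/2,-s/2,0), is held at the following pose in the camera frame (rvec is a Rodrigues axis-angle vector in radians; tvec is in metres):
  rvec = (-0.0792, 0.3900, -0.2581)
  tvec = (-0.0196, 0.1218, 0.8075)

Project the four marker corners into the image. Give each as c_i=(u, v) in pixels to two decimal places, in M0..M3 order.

Intrinsics K: fx=525.6, fy=573.0, cx=332.7, cy=238.1
Marker side s = 0.139 m; corners in marker frame (Z=0):
  M0 = (-0.0695, +0.0695, 0)
  M1 = (+0.0695, +0.0695, 0)
  M2 = (+0.0695, -0.0695, 0)
  M3 = (-0.0695, -0.0695, 0)
rvec = (-0.0792, 0.3900, -0.2581), |rvec| = θ = 0.47433 rad = 27.177°
Rodrigues: sinθ=0.45674, 1−cosθ=0.11040; R = I + sinθ·[k]× + (1−cosθ)·[k]×²:
    [+0.89268 +0.23337 +0.38557]
    [-0.26369 +0.96423 +0.02687]
    [-0.36551 -0.12566 +0.92229]
t = (-0.0196, 0.1218, 0.8075) m
M0: Pc = R·M0+t = (-0.06542, +0.20714, +0.82417); u = 525.6·(-0.06542)/0.82417 + 332.7 = 290.9785, v = 573.0·(+0.20714)/0.82417 + 238.1 = 382.1134
M1: Pc = R·M1+t = (+0.05866, +0.17049, +0.77336); u = 525.6·(+0.05866)/0.77336 + 332.7 = 372.5673, v = 573.0·(+0.17049)/0.77336 + 238.1 = 364.4178
M2: Pc = R·M2+t = (+0.02622, +0.03646, +0.79083); u = 525.6·(+0.02622)/0.79083 + 332.7 = 350.1274, v = 573.0·(+0.03646)/0.79083 + 238.1 = 264.5169
M3: Pc = R·M3+t = (-0.09786, +0.07311, +0.84164); u = 525.6·(-0.09786)/0.84164 + 332.7 = 271.5863, v = 573.0·(+0.07311)/0.84164 + 238.1 = 287.8759

c0=(290.98, 382.11) c1=(372.57, 364.42) c2=(350.13, 264.52) c3=(271.59, 287.88)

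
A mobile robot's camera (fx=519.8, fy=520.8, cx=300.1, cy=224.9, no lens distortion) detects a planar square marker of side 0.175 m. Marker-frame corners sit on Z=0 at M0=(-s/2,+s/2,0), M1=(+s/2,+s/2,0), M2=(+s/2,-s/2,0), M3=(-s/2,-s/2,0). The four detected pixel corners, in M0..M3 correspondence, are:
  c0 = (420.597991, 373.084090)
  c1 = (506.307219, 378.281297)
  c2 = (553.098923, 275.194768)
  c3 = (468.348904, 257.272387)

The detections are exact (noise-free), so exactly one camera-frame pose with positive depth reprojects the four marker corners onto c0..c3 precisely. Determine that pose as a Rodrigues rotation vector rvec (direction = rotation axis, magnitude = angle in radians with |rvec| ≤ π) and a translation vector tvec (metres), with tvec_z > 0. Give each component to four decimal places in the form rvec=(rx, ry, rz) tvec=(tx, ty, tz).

rvec=(0.2883, -0.4614, 0.2594) tvec=(0.2693, 0.1392, 0.7416)

Intrinsics K: fx=519.8, fy=520.8, cx=300.1, cy=224.9
Marker side s = 0.175 m; corners in marker frame (Z=0):
  M0 = (-0.0875, +0.0875, 0)
  M1 = (+0.0875, +0.0875, 0)
  M2 = (+0.0875, -0.0875, 0)
  M3 = (-0.0875, -0.0875, 0)
Detected image corners:
  c0 = (420.597991, 373.084090) px
  c1 = (506.307219, 378.281297) px
  c2 = (553.098923, 275.194768) px
  c3 = (468.348904, 257.272387) px
Planar DLT: solve 8×8 A·h = b for H (H[2,2]=1):
  H  [+795.92229 -130.00865 +488.85816]
  H  [+268.63787 +715.63135 +322.65470]
  H  [+0.63403 +0.28734 +1.00000]
B = K⁻¹H; ‖b₁‖=1.348394, ‖b₂‖=1.348394; λ = 2/(‖b₁‖+‖b₂‖) = 0.741623, sign → tz>0 ⇒ λ=+0.741623
r₁ = λ·B[:,0] = (+0.86411,+0.17949,+0.47021); r₂ = λ·B[:,1] = (-0.30852,+0.92704,+0.21310)
r₃ = r₁×r₂ = (-0.39765,-0.32921,+0.85644); SVD([r₁ r₂ r₃]) → R = UVᵀ:
  R  [+0.86411 -0.30852 -0.39765]
  R  [+0.17949 +0.92704 -0.32921]
  R  [+0.47021 +0.21310 +0.85644]
t = (+0.26931, +0.13920, +0.74162) m
tr R = 2.647593; θ = arccos((tr R − 1)/2) = 0.602721 rad = 34.533°
axis k = ((R−Rᵀ)₃₂, (R−Rᵀ)₁₃, (R−Rᵀ)₂₁) / (2 sinθ) = (+0.478324, -0.765465, +0.430430)
rvec = θ·k = (+0.288296, -0.461361, +0.259429)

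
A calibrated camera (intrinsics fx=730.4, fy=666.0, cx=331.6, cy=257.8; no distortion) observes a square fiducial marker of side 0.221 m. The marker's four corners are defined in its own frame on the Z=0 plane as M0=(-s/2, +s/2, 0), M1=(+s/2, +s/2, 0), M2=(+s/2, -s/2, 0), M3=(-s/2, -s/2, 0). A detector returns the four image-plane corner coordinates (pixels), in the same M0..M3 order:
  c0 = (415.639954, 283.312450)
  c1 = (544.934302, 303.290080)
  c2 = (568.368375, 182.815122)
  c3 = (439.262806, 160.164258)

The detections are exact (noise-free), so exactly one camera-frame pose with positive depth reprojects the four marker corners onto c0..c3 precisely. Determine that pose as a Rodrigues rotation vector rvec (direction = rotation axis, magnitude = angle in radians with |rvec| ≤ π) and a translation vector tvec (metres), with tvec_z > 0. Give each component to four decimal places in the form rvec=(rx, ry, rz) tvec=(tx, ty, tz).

Intrinsics K: fx=730.4, fy=666.0, cx=331.6, cy=257.8
Marker side s = 0.221 m; corners in marker frame (Z=0):
  M0 = (-0.1105, +0.1105, 0)
  M1 = (+0.1105, +0.1105, 0)
  M2 = (+0.1105, -0.1105, 0)
  M3 = (-0.1105, -0.1105, 0)
Detected image corners:
  c0 = (415.639954, 283.312450) px
  c1 = (544.934302, 303.290080) px
  c2 = (568.368375, 182.815122) px
  c3 = (439.262806, 160.164258) px
Planar DLT: solve 8×8 A·h = b for H (H[2,2]=1):
  H  [+632.51997 -100.98844 +492.73186]
  H  [+119.06226 +553.70229 +232.58495]
  H  [+0.09736 +0.01112 +1.00000]
B = K⁻¹H; ‖b₁‖=0.839479, ‖b₂‖=0.839479; λ = 2/(‖b₁‖+‖b₂‖) = 1.191215, sign → tz>0 ⇒ λ=+1.191215
r₁ = λ·B[:,0] = (+0.97893,+0.16806,+0.11597); r₂ = λ·B[:,1] = (-0.17072,+0.98523,+0.01324)
r₃ = r₁×r₂ = (-0.11203,-0.03276,+0.99316); SVD([r₁ r₂ r₃]) → R = UVᵀ:
  R  [+0.97893 -0.17072 -0.11203]
  R  [+0.16806 +0.98523 -0.03276]
  R  [+0.11597 +0.01324 +0.99316]
t = (+0.26279, -0.04510, +1.19121) m
tr R = 2.957326; θ = arccos((tr R − 1)/2) = 0.206946 rad = 11.857°
axis k = ((R−Rᵀ)₃₂, (R−Rᵀ)₁₃, (R−Rᵀ)₂₁) / (2 sinθ) = (+0.111954, -0.554833, +0.824394)
rvec = θ·k = (+0.023168, -0.114821, +0.170605)

rvec=(0.0232, -0.1148, 0.1706) tvec=(0.2628, -0.0451, 1.1912)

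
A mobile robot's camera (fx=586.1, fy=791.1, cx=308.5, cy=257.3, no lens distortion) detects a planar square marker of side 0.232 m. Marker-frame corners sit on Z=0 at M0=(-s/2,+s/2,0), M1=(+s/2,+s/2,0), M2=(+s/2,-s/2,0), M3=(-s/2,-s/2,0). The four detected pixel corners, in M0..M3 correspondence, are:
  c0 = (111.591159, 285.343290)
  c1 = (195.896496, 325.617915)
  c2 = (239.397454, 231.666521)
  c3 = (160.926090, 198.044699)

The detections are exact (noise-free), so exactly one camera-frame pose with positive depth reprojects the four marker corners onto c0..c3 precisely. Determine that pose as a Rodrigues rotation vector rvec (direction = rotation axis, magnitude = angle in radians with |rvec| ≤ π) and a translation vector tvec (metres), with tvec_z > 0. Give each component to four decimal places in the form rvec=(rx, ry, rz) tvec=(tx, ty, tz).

rvec=(-0.6692, 0.1216, 0.3679) tvec=(-0.3288, 0.0008, 1.4687)

Intrinsics K: fx=586.1, fy=791.1, cx=308.5, cy=257.3
Marker side s = 0.232 m; corners in marker frame (Z=0):
  M0 = (-0.1160, +0.1160, 0)
  M1 = (+0.1160, +0.1160, 0)
  M2 = (+0.1160, -0.1160, 0)
  M3 = (-0.1160, -0.1160, 0)
Detected image corners:
  c0 = (111.591159, 285.343290) px
  c1 = (195.896496, 325.617915) px
  c2 = (239.397454, 231.666521) px
  c3 = (160.926090, 198.044699) px
Planar DLT: solve 8×8 A·h = b for H (H[2,2]=1):
  H  [+322.88910 -270.57034 +177.29245]
  H  [+118.39671 +287.05571 +257.74971]
  H  [-0.15452 -0.39710 +1.00000]
B = K⁻¹H; ‖b₁‖=0.680868, ‖b₂‖=0.680868; λ = 2/(‖b₁‖+‖b₂‖) = 1.468713, sign → tz>0 ⇒ λ=+1.468713
r₁ = λ·B[:,0] = (+0.92859,+0.29362,-0.22695); r₂ = λ·B[:,1] = (-0.37104,+0.72262,-0.58322)
r₃ = r₁×r₂ = (-0.00725,+0.62578,+0.77996); SVD([r₁ r₂ r₃]) → R = UVᵀ:
  R  [+0.92859 -0.37104 -0.00725]
  R  [+0.29362 +0.72262 +0.62578]
  R  [-0.22695 -0.58322 +0.77996]
t = (-0.32879, +0.00083, +1.46871) m
tr R = 2.431174; θ = arccos((tr R − 1)/2) = 0.773332 rad = 44.309°
axis k = ((R−Rᵀ)₃₂, (R−Rᵀ)₁₃, (R−Rᵀ)₂₁) / (2 sinθ) = (-0.865401, +0.157264, +0.475762)
rvec = θ·k = (-0.669242, +0.121617, +0.367922)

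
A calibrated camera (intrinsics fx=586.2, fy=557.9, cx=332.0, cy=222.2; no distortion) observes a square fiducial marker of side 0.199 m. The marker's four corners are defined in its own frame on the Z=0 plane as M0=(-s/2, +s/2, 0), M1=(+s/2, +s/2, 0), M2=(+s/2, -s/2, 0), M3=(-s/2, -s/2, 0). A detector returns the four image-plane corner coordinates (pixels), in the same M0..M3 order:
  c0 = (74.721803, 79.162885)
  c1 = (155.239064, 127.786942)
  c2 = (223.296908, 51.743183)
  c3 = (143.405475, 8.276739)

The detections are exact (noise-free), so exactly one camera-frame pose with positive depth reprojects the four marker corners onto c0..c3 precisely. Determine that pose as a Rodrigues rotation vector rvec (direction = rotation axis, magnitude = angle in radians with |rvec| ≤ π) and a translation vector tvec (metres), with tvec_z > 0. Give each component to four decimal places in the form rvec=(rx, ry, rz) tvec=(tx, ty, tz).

rvec=(-0.3098, 0.1583, 0.5850) tvec=(-0.3407, -0.3067, 1.0917)

Intrinsics K: fx=586.2, fy=557.9, cx=332.0, cy=222.2
Marker side s = 0.199 m; corners in marker frame (Z=0):
  M0 = (-0.0995, +0.0995, 0)
  M1 = (+0.0995, +0.0995, 0)
  M2 = (+0.0995, -0.0995, 0)
  M3 = (-0.0995, -0.0995, 0)
Detected image corners:
  c0 = (74.721803, 79.162885) px
  c1 = (155.239064, 127.786942) px
  c2 = (223.296908, 51.743183) px
  c3 = (143.405475, 8.276739) px
Planar DLT: solve 8×8 A·h = b for H (H[2,2]=1):
  H  [+371.09288 -376.65537 +149.06589]
  H  [+216.82002 +354.10685 +65.44260]
  H  [-0.21392 -0.22157 +1.00000]
B = K⁻¹H; ‖b₁‖=0.916026, ‖b₂‖=0.916026; λ = 2/(‖b₁‖+‖b₂‖) = 1.091672, sign → tz>0 ⇒ λ=+1.091672
r₁ = λ·B[:,0] = (+0.82334,+0.51727,-0.23353); r₂ = λ·B[:,1] = (-0.56445,+0.78923,-0.24188)
r₃ = r₁×r₂ = (+0.05919,+0.33096,+0.94178); SVD([r₁ r₂ r₃]) → R = UVᵀ:
  R  [+0.82334 -0.56445 +0.05919]
  R  [+0.51727 +0.78923 +0.33096]
  R  [-0.23353 -0.24188 +0.94178]
t = (-0.34068, -0.30674, +1.09167) m
tr R = 2.554362; θ = arccos((tr R − 1)/2) = 0.680623 rad = 38.997°
axis k = ((R−Rᵀ)₃₂, (R−Rᵀ)₁₃, (R−Rᵀ)₂₁) / (2 sinθ) = (-0.455160, +0.232585, +0.859496)
rvec = θ·k = (-0.309792, +0.158303, +0.584993)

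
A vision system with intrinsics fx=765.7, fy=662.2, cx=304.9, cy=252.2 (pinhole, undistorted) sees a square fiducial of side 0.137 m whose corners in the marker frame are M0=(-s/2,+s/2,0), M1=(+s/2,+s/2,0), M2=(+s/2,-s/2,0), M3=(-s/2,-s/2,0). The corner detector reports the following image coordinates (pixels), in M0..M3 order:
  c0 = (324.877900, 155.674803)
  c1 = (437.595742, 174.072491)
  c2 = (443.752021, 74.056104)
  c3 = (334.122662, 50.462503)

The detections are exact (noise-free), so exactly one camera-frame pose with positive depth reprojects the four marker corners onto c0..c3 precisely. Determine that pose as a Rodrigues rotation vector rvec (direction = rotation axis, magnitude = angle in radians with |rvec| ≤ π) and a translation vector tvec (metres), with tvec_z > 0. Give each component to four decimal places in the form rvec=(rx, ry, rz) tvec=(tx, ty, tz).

Intrinsics K: fx=765.7, fy=662.2, cx=304.9, cy=252.2
Marker side s = 0.137 m; corners in marker frame (Z=0):
  M0 = (-0.0685, +0.0685, 0)
  M1 = (+0.0685, +0.0685, 0)
  M2 = (+0.0685, -0.0685, 0)
  M3 = (-0.0685, -0.0685, 0)
Detected image corners:
  c0 = (324.877900, 155.674803) px
  c1 = (437.595742, 174.072491) px
  c2 = (443.752021, 74.056104) px
  c3 = (334.122662, 50.462503) px
Planar DLT: solve 8×8 A·h = b for H (H[2,2]=1):
  H  [+967.44493 -123.17083 +386.67659]
  H  [+199.51358 +728.64294 +113.24396]
  H  [+0.40535 -0.17470 +1.00000]
B = K⁻¹H; ‖b₁‖=1.183405, ‖b₂‖=1.183405; λ = 2/(‖b₁‖+‖b₂‖) = 0.845019, sign → tz>0 ⇒ λ=+0.845019
r₁ = λ·B[:,0] = (+0.93127,+0.12414,+0.34253); r₂ = λ·B[:,1] = (-0.07715,+0.98603,-0.14763)
r₃ = r₁×r₂ = (-0.35607,+0.11106,+0.92784); SVD([r₁ r₂ r₃]) → R = UVᵀ:
  R  [+0.93127 -0.07715 -0.35607]
  R  [+0.12414 +0.98603 +0.11106]
  R  [+0.34253 -0.14763 +0.92784]
t = (+0.09025, -0.17732, +0.84502) m
tr R = 2.845138; θ = arccos((tr R − 1)/2) = 0.396110 rad = 22.695°
axis k = ((R−Rᵀ)₃₂, (R−Rᵀ)₁₃, (R−Rᵀ)₂₁) / (2 sinθ) = (-0.335227, -0.905306, +0.260850)
rvec = θ·k = (-0.132787, -0.358601, +0.103325)

rvec=(-0.1328, -0.3586, 0.1033) tvec=(0.0902, -0.1773, 0.8450)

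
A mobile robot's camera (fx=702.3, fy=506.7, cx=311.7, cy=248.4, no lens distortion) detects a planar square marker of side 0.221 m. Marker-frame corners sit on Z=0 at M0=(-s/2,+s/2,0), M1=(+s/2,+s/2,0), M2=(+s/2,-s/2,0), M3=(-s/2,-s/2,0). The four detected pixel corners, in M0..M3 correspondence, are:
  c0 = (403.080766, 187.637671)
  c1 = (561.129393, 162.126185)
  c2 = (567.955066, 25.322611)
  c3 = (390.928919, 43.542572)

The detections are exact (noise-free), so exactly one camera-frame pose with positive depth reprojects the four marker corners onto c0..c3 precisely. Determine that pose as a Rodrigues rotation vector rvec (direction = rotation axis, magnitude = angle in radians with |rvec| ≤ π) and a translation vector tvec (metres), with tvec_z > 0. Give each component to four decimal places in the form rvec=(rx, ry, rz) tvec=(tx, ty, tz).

rvec=(0.4059, -0.3063, -0.1811) tvec=(0.1996, -0.2254, 0.8147)

Intrinsics K: fx=702.3, fy=506.7, cx=311.7, cy=248.4
Marker side s = 0.221 m; corners in marker frame (Z=0):
  M0 = (-0.1105, +0.1105, 0)
  M1 = (+0.1105, +0.1105, 0)
  M2 = (+0.1105, -0.1105, 0)
  M3 = (-0.1105, -0.1105, 0)
Detected image corners:
  c0 = (403.080766, 187.637671) px
  c1 = (561.129393, 162.126185) px
  c2 = (567.955066, 25.322611) px
  c3 = (390.928919, 43.542572) px
Planar DLT: solve 8×8 A·h = b for H (H[2,2]=1):
  H  [+906.60963 +254.58168 +483.75410]
  H  [-67.00994 +688.06483 +108.21657]
  H  [+0.31393 +0.50756 +1.00000]
B = K⁻¹H; ‖b₁‖=1.227427, ‖b₂‖=1.227427; λ = 2/(‖b₁‖+‖b₂‖) = 0.814712, sign → tz>0 ⇒ λ=+0.814712
r₁ = λ·B[:,0] = (+0.93821,-0.23313,+0.25576); r₂ = λ·B[:,1] = (+0.11180,+0.90361,+0.41351)
r₃ = r₁×r₂ = (-0.32751,-0.35937,+0.87384); SVD([r₁ r₂ r₃]) → R = UVᵀ:
  R  [+0.93821 +0.11180 -0.32751]
  R  [-0.23313 +0.90361 -0.35937]
  R  [+0.25576 +0.41351 +0.87384]
t = (+0.19959, -0.22540, +0.81471) m
tr R = 2.715653; θ = arccos((tr R − 1)/2) = 0.539771 rad = 30.927°
axis k = ((R−Rᵀ)₃₂, (R−Rᵀ)₁₃, (R−Rᵀ)₂₁) / (2 sinθ) = (+0.751920, -0.567456, -0.335574)
rvec = θ·k = (+0.405865, -0.306296, -0.181133)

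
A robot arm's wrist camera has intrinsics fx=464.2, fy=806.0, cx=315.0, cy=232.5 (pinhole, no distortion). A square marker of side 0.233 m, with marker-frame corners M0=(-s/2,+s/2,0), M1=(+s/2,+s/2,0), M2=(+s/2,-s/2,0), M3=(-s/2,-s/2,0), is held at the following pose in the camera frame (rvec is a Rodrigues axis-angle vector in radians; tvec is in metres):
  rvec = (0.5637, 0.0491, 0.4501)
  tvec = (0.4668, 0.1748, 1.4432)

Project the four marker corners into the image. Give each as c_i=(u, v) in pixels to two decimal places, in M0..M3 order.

c0=(412.86, 347.16) c1=(476.16, 398.56) c2=(521.37, 311.80) c3=(453.00, 254.68)

Intrinsics K: fx=464.2, fy=806.0, cx=315.0, cy=232.5
Marker side s = 0.233 m; corners in marker frame (Z=0):
  M0 = (-0.1165, +0.1165, 0)
  M1 = (+0.1165, +0.1165, 0)
  M2 = (+0.1165, -0.1165, 0)
  M3 = (-0.1165, -0.1165, 0)
rvec = (0.5637, 0.0491, 0.4501), |rvec| = θ = 0.72302 rad = 41.426°
Rodrigues: sinθ=0.66165, 1−cosθ=0.25019; R = I + sinθ·[k]× + (1−cosθ)·[k]×²:
    [+0.90189 -0.39865 +0.16636]
    [+0.42514 +0.75096 -0.50528]
    [+0.07650 +0.52643 +0.84677]
t = (0.4668, 0.1748, 1.4432) m
M0: Pc = R·M0+t = (+0.31529, +0.21276, +1.49562); u = 464.2·(+0.31529)/1.49562 + 315.0 = 412.8568, v = 806.0·(+0.21276)/1.49562 + 232.5 = 347.1571
M1: Pc = R·M1+t = (+0.52543, +0.31182, +1.51344); u = 464.2·(+0.52543)/1.51344 + 315.0 = 476.1581, v = 806.0·(+0.31182)/1.51344 + 232.5 = 398.5614
M2: Pc = R·M2+t = (+0.61831, +0.13684, +1.39078); u = 464.2·(+0.61831)/1.39078 + 315.0 = 521.3736, v = 806.0·(+0.13684)/1.39078 + 232.5 = 311.8039
M3: Pc = R·M3+t = (+0.40817, +0.03778, +1.37296); u = 464.2·(+0.40817)/1.37296 + 315.0 = 453.0040, v = 806.0·(+0.03778)/1.37296 + 232.5 = 254.6809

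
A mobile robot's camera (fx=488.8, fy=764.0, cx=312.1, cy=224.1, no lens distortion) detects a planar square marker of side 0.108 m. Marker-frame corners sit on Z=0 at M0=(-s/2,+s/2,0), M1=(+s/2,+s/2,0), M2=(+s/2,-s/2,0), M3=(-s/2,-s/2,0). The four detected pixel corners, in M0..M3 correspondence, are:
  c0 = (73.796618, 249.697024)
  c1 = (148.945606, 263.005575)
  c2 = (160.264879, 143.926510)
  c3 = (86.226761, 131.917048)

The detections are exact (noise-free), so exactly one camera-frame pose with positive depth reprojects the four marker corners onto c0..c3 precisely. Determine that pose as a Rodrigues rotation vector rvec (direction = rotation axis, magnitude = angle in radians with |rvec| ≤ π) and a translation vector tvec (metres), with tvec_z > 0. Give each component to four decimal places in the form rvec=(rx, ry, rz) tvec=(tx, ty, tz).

rvec=(-0.1073, 0.0529, 0.1106) tvec=(-0.2735, -0.0247, 0.6859)

Intrinsics K: fx=488.8, fy=764.0, cx=312.1, cy=224.1
Marker side s = 0.108 m; corners in marker frame (Z=0):
  M0 = (-0.0540, +0.0540, 0)
  M1 = (+0.0540, +0.0540, 0)
  M2 = (+0.0540, -0.0540, 0)
  M3 = (-0.0540, -0.0540, 0)
Detected image corners:
  c0 = (73.796618, 249.697024) px
  c1 = (148.945606, 263.005575) px
  c2 = (160.264879, 143.926510) px
  c3 = (86.226761, 131.917048) px
Planar DLT: solve 8×8 A·h = b for H (H[2,2]=1):
  H  [+680.62371 -127.74493 +117.18509]
  H  [+100.33319 +1066.67911 +196.62298]
  H  [-0.08538 -0.15148 +1.00000]
B = K⁻¹H; ‖b₁‖=1.457877, ‖b₂‖=1.457877; λ = 2/(‖b₁‖+‖b₂‖) = 0.685929, sign → tz>0 ⇒ λ=+0.685929
r₁ = λ·B[:,0] = (+0.99251,+0.10726,-0.05856); r₂ = λ·B[:,1] = (-0.11292,+0.98816,-0.10391)
r₃ = r₁×r₂ = (+0.04672,+0.10974,+0.99286); SVD([r₁ r₂ r₃]) → R = UVᵀ:
  R  [+0.99251 -0.11292 +0.04672]
  R  [+0.10726 +0.98816 +0.10974]
  R  [-0.05856 -0.10391 +0.99286]
t = (-0.27352, -0.02467, +0.68593) m
tr R = 2.973523; θ = arccos((tr R − 1)/2) = 0.162898 rad = 9.333°
axis k = ((R−Rᵀ)₃₂, (R−Rᵀ)₁₃, (R−Rᵀ)₂₁) / (2 sinθ) = (-0.658677, +0.324595, +0.678809)
rvec = θ·k = (-0.107297, +0.052876, +0.110577)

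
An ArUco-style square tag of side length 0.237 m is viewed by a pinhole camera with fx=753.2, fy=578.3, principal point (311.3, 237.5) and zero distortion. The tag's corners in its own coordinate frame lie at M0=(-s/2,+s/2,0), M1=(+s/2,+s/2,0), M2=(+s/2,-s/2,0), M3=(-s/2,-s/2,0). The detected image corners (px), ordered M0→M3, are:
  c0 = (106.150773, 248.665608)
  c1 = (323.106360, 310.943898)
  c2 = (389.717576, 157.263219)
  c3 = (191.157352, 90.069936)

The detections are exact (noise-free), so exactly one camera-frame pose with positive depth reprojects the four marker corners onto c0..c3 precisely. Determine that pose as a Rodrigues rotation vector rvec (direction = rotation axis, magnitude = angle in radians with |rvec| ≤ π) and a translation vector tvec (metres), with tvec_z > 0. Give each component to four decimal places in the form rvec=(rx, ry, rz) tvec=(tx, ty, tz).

Intrinsics K: fx=753.2, fy=578.3, cx=311.3, cy=237.5
Marker side s = 0.237 m; corners in marker frame (Z=0):
  M0 = (-0.1185, +0.1185, 0)
  M1 = (+0.1185, +0.1185, 0)
  M2 = (+0.1185, -0.1185, 0)
  M3 = (-0.1185, -0.1185, 0)
Detected image corners:
  c0 = (106.150773, 248.665608) px
  c1 = (323.106360, 310.943898) px
  c2 = (389.717576, 157.263219) px
  c3 = (191.157352, 90.069936) px
Planar DLT: solve 8×8 A·h = b for H (H[2,2]=1):
  H  [+938.42696 -390.03659 +256.87778]
  H  [+323.90918 +601.53222 +200.08161]
  H  [+0.24991 -0.28241 +1.00000]
B = K⁻¹H; ‖b₁‖=1.255923, ‖b₂‖=1.255923; λ = 2/(‖b₁‖+‖b₂‖) = 0.796227, sign → tz>0 ⇒ λ=+0.796227
r₁ = λ·B[:,0] = (+0.90979,+0.36425,+0.19898); r₂ = λ·B[:,1] = (-0.31938,+0.92056,-0.22486)
r₃ = r₁×r₂ = (-0.26508,+0.14102,+0.95386); SVD([r₁ r₂ r₃]) → R = UVᵀ:
  R  [+0.90979 -0.31938 -0.26508]
  R  [+0.36425 +0.92056 +0.14102]
  R  [+0.19898 -0.22486 +0.95386]
t = (-0.05753, -0.05152, +0.79623) m
tr R = 2.784213; θ = arccos((tr R − 1)/2) = 0.468810 rad = 26.861°
axis k = ((R−Rᵀ)₃₂, (R−Rᵀ)₁₃, (R−Rᵀ)₂₁) / (2 sinθ) = (-0.404896, -0.513546, +0.756525)
rvec = θ·k = (-0.189820, -0.240756, +0.354666)

rvec=(-0.1898, -0.2408, 0.3547) tvec=(-0.0575, -0.0515, 0.7962)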